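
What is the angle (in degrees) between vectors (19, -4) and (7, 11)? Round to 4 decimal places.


dot = 19*7 + -4*11 = 89
|u| = 19.4165, |v| = 13.0384
cos(angle) = 0.3516
angle = 69.4175 degrees

69.4175 degrees


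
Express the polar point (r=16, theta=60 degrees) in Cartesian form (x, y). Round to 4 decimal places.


x = 16 * cos(60) = 8
y = 16 * sin(60) = 13.8564

(8, 13.8564)


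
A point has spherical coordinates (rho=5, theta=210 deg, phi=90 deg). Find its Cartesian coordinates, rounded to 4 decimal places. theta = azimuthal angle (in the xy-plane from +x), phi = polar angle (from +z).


x = 5 * sin(90) * cos(210) = -4.3301
y = 5 * sin(90) * sin(210) = -2.5
z = 5 * cos(90) = 0

(-4.3301, -2.5, 0)


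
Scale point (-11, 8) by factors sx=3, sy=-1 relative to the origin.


Scaling: (x*sx, y*sy) = (-11*3, 8*-1) = (-33, -8)

(-33, -8)


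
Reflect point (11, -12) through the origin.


Reflection through origin: (x, y) -> (-x, -y)
(11, -12) -> (-11, 12)

(-11, 12)


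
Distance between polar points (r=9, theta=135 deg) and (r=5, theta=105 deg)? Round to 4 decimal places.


d = sqrt(r1^2 + r2^2 - 2*r1*r2*cos(t2-t1))
d = sqrt(9^2 + 5^2 - 2*9*5*cos(105-135)) = 5.297

5.297


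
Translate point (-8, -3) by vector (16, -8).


Translation: (x+dx, y+dy) = (-8+16, -3+-8) = (8, -11)

(8, -11)


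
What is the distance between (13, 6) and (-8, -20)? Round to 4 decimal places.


d = sqrt((-8-13)^2 + (-20-6)^2) = 33.4215

33.4215


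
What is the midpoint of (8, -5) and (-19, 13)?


Midpoint = ((8+-19)/2, (-5+13)/2) = (-5.5, 4)

(-5.5, 4)


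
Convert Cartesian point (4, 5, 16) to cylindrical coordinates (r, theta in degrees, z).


r = sqrt(4^2 + 5^2) = 6.4031
theta = atan2(5, 4) = 51.3402 deg
z = 16

r = 6.4031, theta = 51.3402 deg, z = 16


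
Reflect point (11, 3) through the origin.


Reflection through origin: (x, y) -> (-x, -y)
(11, 3) -> (-11, -3)

(-11, -3)


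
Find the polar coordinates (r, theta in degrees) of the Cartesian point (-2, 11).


r = sqrt((-2)^2 + 11^2) = 11.1803
theta = atan2(11, -2) = 100.3048 degrees

r = 11.1803, theta = 100.3048 degrees


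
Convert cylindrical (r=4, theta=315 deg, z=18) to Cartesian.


x = 4 * cos(315) = 2.8284
y = 4 * sin(315) = -2.8284
z = 18

(2.8284, -2.8284, 18)


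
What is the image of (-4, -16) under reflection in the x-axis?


Reflection across x-axis: (x, y) -> (x, -y)
(-4, -16) -> (-4, 16)

(-4, 16)


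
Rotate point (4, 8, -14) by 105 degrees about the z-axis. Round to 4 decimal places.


x' = 4*cos(105) - 8*sin(105) = -8.7627
y' = 4*sin(105) + 8*cos(105) = 1.7932
z' = -14

(-8.7627, 1.7932, -14)


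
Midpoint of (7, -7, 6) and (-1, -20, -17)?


Midpoint = ((7+-1)/2, (-7+-20)/2, (6+-17)/2) = (3, -13.5, -5.5)

(3, -13.5, -5.5)


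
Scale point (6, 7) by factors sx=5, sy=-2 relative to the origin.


Scaling: (x*sx, y*sy) = (6*5, 7*-2) = (30, -14)

(30, -14)


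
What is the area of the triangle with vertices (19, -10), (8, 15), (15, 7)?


Area = |x1(y2-y3) + x2(y3-y1) + x3(y1-y2)| / 2
= |19*(15-7) + 8*(7--10) + 15*(-10-15)| / 2
= 43.5

43.5


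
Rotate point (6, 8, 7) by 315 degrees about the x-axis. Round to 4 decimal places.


x' = 6
y' = 8*cos(315) - 7*sin(315) = 10.6066
z' = 8*sin(315) + 7*cos(315) = -0.7071

(6, 10.6066, -0.7071)


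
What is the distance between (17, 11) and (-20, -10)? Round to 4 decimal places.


d = sqrt((-20-17)^2 + (-10-11)^2) = 42.5441

42.5441


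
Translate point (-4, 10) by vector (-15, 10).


Translation: (x+dx, y+dy) = (-4+-15, 10+10) = (-19, 20)

(-19, 20)


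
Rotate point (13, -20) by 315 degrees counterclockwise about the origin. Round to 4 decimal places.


x' = 13*cos(315) - -20*sin(315) = -4.9497
y' = 13*sin(315) + -20*cos(315) = -23.3345

(-4.9497, -23.3345)


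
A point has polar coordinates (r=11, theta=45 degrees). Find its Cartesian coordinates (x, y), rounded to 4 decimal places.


x = 11 * cos(45) = 7.7782
y = 11 * sin(45) = 7.7782

(7.7782, 7.7782)


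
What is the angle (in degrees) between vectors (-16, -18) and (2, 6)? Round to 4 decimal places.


dot = -16*2 + -18*6 = -140
|u| = 24.0832, |v| = 6.3246
cos(angle) = -0.9191
angle = 156.8014 degrees

156.8014 degrees


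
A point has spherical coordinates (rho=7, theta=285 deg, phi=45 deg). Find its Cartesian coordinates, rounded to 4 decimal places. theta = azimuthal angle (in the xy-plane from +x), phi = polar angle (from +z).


x = 7 * sin(45) * cos(285) = 1.2811
y = 7 * sin(45) * sin(285) = -4.7811
z = 7 * cos(45) = 4.9497

(1.2811, -4.7811, 4.9497)


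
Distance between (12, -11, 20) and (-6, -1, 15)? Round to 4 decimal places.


d = sqrt((-6-12)^2 + (-1--11)^2 + (15-20)^2) = 21.1896

21.1896


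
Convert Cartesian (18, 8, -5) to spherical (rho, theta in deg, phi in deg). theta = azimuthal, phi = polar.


rho = sqrt(18^2 + 8^2 + (-5)^2) = 20.3224
theta = atan2(8, 18) = 23.9625 deg
phi = acos(-5/20.3224) = 104.2429 deg

rho = 20.3224, theta = 23.9625 deg, phi = 104.2429 deg


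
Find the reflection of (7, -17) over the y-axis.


Reflection across y-axis: (x, y) -> (-x, y)
(7, -17) -> (-7, -17)

(-7, -17)


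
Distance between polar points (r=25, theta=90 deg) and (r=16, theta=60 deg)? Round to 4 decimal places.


d = sqrt(r1^2 + r2^2 - 2*r1*r2*cos(t2-t1))
d = sqrt(25^2 + 16^2 - 2*25*16*cos(60-90)) = 13.7179

13.7179


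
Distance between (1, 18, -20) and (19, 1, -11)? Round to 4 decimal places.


d = sqrt((19-1)^2 + (1-18)^2 + (-11--20)^2) = 26.3439

26.3439


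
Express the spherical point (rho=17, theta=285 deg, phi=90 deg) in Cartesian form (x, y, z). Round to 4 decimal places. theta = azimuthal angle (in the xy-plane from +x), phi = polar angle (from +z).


x = 17 * sin(90) * cos(285) = 4.3999
y = 17 * sin(90) * sin(285) = -16.4207
z = 17 * cos(90) = 0

(4.3999, -16.4207, 0)


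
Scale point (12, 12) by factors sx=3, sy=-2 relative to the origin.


Scaling: (x*sx, y*sy) = (12*3, 12*-2) = (36, -24)

(36, -24)


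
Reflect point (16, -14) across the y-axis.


Reflection across y-axis: (x, y) -> (-x, y)
(16, -14) -> (-16, -14)

(-16, -14)


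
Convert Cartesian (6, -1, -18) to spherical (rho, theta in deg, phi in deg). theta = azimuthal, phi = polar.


rho = sqrt(6^2 + (-1)^2 + (-18)^2) = 19
theta = atan2(-1, 6) = 350.5377 deg
phi = acos(-18/19) = 161.3283 deg

rho = 19, theta = 350.5377 deg, phi = 161.3283 deg


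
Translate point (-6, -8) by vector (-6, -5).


Translation: (x+dx, y+dy) = (-6+-6, -8+-5) = (-12, -13)

(-12, -13)


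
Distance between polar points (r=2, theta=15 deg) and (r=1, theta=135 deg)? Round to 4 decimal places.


d = sqrt(r1^2 + r2^2 - 2*r1*r2*cos(t2-t1))
d = sqrt(2^2 + 1^2 - 2*2*1*cos(135-15)) = 2.6458

2.6458


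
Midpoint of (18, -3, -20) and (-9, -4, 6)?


Midpoint = ((18+-9)/2, (-3+-4)/2, (-20+6)/2) = (4.5, -3.5, -7)

(4.5, -3.5, -7)


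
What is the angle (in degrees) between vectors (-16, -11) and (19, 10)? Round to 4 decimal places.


dot = -16*19 + -11*10 = -414
|u| = 19.4165, |v| = 21.4709
cos(angle) = -0.9931
angle = 173.25 degrees

173.25 degrees


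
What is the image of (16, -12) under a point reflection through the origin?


Reflection through origin: (x, y) -> (-x, -y)
(16, -12) -> (-16, 12)

(-16, 12)


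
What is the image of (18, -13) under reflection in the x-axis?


Reflection across x-axis: (x, y) -> (x, -y)
(18, -13) -> (18, 13)

(18, 13)


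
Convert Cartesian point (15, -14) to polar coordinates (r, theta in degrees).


r = sqrt(15^2 + (-14)^2) = 20.5183
theta = atan2(-14, 15) = 316.9749 degrees

r = 20.5183, theta = 316.9749 degrees


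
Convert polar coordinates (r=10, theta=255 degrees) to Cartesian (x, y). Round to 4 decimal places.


x = 10 * cos(255) = -2.5882
y = 10 * sin(255) = -9.6593

(-2.5882, -9.6593)


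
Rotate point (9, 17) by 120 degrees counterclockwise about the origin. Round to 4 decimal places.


x' = 9*cos(120) - 17*sin(120) = -19.2224
y' = 9*sin(120) + 17*cos(120) = -0.7058

(-19.2224, -0.7058)


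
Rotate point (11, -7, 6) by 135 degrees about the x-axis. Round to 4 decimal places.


x' = 11
y' = -7*cos(135) - 6*sin(135) = 0.7071
z' = -7*sin(135) + 6*cos(135) = -9.1924

(11, 0.7071, -9.1924)


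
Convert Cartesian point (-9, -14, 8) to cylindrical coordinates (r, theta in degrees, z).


r = sqrt((-9)^2 + (-14)^2) = 16.6433
theta = atan2(-14, -9) = 237.2648 deg
z = 8

r = 16.6433, theta = 237.2648 deg, z = 8


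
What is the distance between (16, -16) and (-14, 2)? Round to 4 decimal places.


d = sqrt((-14-16)^2 + (2--16)^2) = 34.9857

34.9857


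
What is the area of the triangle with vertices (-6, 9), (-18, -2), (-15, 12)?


Area = |x1(y2-y3) + x2(y3-y1) + x3(y1-y2)| / 2
= |-6*(-2-12) + -18*(12-9) + -15*(9--2)| / 2
= 67.5

67.5


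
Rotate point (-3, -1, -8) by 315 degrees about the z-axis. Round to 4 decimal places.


x' = -3*cos(315) - -1*sin(315) = -2.8284
y' = -3*sin(315) + -1*cos(315) = 1.4142
z' = -8

(-2.8284, 1.4142, -8)


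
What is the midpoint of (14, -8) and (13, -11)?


Midpoint = ((14+13)/2, (-8+-11)/2) = (13.5, -9.5)

(13.5, -9.5)


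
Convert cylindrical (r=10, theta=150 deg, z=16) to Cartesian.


x = 10 * cos(150) = -8.6603
y = 10 * sin(150) = 5
z = 16

(-8.6603, 5, 16)


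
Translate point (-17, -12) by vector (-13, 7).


Translation: (x+dx, y+dy) = (-17+-13, -12+7) = (-30, -5)

(-30, -5)


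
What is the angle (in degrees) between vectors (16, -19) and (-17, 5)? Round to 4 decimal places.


dot = 16*-17 + -19*5 = -367
|u| = 24.8395, |v| = 17.72
cos(angle) = -0.8338
angle = 146.4904 degrees

146.4904 degrees


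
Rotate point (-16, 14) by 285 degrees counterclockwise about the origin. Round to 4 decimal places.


x' = -16*cos(285) - 14*sin(285) = 9.3819
y' = -16*sin(285) + 14*cos(285) = 19.0783

(9.3819, 19.0783)


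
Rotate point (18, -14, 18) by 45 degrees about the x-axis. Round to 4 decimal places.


x' = 18
y' = -14*cos(45) - 18*sin(45) = -22.6274
z' = -14*sin(45) + 18*cos(45) = 2.8284

(18, -22.6274, 2.8284)


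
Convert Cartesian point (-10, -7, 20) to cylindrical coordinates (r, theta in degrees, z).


r = sqrt((-10)^2 + (-7)^2) = 12.2066
theta = atan2(-7, -10) = 214.992 deg
z = 20

r = 12.2066, theta = 214.992 deg, z = 20


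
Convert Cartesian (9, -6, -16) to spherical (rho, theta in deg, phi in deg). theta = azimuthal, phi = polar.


rho = sqrt(9^2 + (-6)^2 + (-16)^2) = 19.3132
theta = atan2(-6, 9) = 326.3099 deg
phi = acos(-16/19.3132) = 145.9397 deg

rho = 19.3132, theta = 326.3099 deg, phi = 145.9397 deg


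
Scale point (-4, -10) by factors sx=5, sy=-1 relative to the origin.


Scaling: (x*sx, y*sy) = (-4*5, -10*-1) = (-20, 10)

(-20, 10)


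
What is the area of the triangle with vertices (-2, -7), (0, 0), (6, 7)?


Area = |x1(y2-y3) + x2(y3-y1) + x3(y1-y2)| / 2
= |-2*(0-7) + 0*(7--7) + 6*(-7-0)| / 2
= 14

14


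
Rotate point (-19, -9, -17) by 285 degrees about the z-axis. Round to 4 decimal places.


x' = -19*cos(285) - -9*sin(285) = -13.6109
y' = -19*sin(285) + -9*cos(285) = 16.0232
z' = -17

(-13.6109, 16.0232, -17)


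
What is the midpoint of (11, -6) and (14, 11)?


Midpoint = ((11+14)/2, (-6+11)/2) = (12.5, 2.5)

(12.5, 2.5)


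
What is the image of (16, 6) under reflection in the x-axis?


Reflection across x-axis: (x, y) -> (x, -y)
(16, 6) -> (16, -6)

(16, -6)


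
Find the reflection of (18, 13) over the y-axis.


Reflection across y-axis: (x, y) -> (-x, y)
(18, 13) -> (-18, 13)

(-18, 13)


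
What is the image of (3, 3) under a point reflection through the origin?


Reflection through origin: (x, y) -> (-x, -y)
(3, 3) -> (-3, -3)

(-3, -3)


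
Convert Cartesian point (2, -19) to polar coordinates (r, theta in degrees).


r = sqrt(2^2 + (-19)^2) = 19.105
theta = atan2(-19, 2) = 276.009 degrees

r = 19.105, theta = 276.009 degrees


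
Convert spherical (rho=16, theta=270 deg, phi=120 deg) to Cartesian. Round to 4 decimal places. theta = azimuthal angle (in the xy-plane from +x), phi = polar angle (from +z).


x = 16 * sin(120) * cos(270) = 0
y = 16 * sin(120) * sin(270) = -13.8564
z = 16 * cos(120) = -8

(0, -13.8564, -8)


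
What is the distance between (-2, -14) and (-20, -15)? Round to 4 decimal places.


d = sqrt((-20--2)^2 + (-15--14)^2) = 18.0278

18.0278


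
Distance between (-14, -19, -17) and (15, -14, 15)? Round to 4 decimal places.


d = sqrt((15--14)^2 + (-14--19)^2 + (15--17)^2) = 43.4741

43.4741


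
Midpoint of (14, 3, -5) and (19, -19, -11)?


Midpoint = ((14+19)/2, (3+-19)/2, (-5+-11)/2) = (16.5, -8, -8)

(16.5, -8, -8)


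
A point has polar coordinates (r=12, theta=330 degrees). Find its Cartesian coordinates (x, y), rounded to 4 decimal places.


x = 12 * cos(330) = 10.3923
y = 12 * sin(330) = -6

(10.3923, -6)


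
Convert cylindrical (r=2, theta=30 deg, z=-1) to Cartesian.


x = 2 * cos(30) = 1.7321
y = 2 * sin(30) = 1
z = -1

(1.7321, 1, -1)


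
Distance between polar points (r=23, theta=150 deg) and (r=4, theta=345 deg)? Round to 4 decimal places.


d = sqrt(r1^2 + r2^2 - 2*r1*r2*cos(t2-t1))
d = sqrt(23^2 + 4^2 - 2*23*4*cos(345-150)) = 26.8836

26.8836


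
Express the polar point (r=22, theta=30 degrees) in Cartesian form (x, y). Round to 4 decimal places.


x = 22 * cos(30) = 19.0526
y = 22 * sin(30) = 11

(19.0526, 11)


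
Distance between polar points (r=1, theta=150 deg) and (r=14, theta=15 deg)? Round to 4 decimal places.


d = sqrt(r1^2 + r2^2 - 2*r1*r2*cos(t2-t1))
d = sqrt(1^2 + 14^2 - 2*1*14*cos(15-150)) = 14.7241

14.7241


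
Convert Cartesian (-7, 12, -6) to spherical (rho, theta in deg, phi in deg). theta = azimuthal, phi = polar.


rho = sqrt((-7)^2 + 12^2 + (-6)^2) = 15.1327
theta = atan2(12, -7) = 120.2564 deg
phi = acos(-6/15.1327) = 113.359 deg

rho = 15.1327, theta = 120.2564 deg, phi = 113.359 deg


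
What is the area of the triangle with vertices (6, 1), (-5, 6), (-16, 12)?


Area = |x1(y2-y3) + x2(y3-y1) + x3(y1-y2)| / 2
= |6*(6-12) + -5*(12-1) + -16*(1-6)| / 2
= 5.5

5.5


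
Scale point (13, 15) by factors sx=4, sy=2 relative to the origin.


Scaling: (x*sx, y*sy) = (13*4, 15*2) = (52, 30)

(52, 30)


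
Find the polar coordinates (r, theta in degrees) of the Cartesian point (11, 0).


r = sqrt(11^2 + 0^2) = 11
theta = atan2(0, 11) = 0 degrees

r = 11, theta = 0 degrees


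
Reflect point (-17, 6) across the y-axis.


Reflection across y-axis: (x, y) -> (-x, y)
(-17, 6) -> (17, 6)

(17, 6)


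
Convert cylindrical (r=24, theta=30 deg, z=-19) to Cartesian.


x = 24 * cos(30) = 20.7846
y = 24 * sin(30) = 12
z = -19

(20.7846, 12, -19)


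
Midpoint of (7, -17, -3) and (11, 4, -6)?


Midpoint = ((7+11)/2, (-17+4)/2, (-3+-6)/2) = (9, -6.5, -4.5)

(9, -6.5, -4.5)


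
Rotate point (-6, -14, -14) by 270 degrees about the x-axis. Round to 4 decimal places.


x' = -6
y' = -14*cos(270) - -14*sin(270) = -14
z' = -14*sin(270) + -14*cos(270) = 14

(-6, -14, 14)


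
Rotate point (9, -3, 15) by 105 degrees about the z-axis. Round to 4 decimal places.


x' = 9*cos(105) - -3*sin(105) = 0.5684
y' = 9*sin(105) + -3*cos(105) = 9.4698
z' = 15

(0.5684, 9.4698, 15)


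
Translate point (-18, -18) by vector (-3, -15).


Translation: (x+dx, y+dy) = (-18+-3, -18+-15) = (-21, -33)

(-21, -33)


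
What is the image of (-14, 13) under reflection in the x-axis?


Reflection across x-axis: (x, y) -> (x, -y)
(-14, 13) -> (-14, -13)

(-14, -13)


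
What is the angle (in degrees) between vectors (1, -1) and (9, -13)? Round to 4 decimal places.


dot = 1*9 + -1*-13 = 22
|u| = 1.4142, |v| = 15.8114
cos(angle) = 0.9839
angle = 10.3048 degrees

10.3048 degrees


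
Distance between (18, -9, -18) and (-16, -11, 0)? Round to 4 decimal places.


d = sqrt((-16-18)^2 + (-11--9)^2 + (0--18)^2) = 38.5227

38.5227


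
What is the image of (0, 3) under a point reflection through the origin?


Reflection through origin: (x, y) -> (-x, -y)
(0, 3) -> (0, -3)

(0, -3)


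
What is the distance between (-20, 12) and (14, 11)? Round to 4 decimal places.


d = sqrt((14--20)^2 + (11-12)^2) = 34.0147

34.0147


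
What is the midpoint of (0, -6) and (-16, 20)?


Midpoint = ((0+-16)/2, (-6+20)/2) = (-8, 7)

(-8, 7)


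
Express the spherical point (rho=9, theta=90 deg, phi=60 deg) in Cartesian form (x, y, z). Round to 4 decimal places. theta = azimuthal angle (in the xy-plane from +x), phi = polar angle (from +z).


x = 9 * sin(60) * cos(90) = 0
y = 9 * sin(60) * sin(90) = 7.7942
z = 9 * cos(60) = 4.5

(0, 7.7942, 4.5)


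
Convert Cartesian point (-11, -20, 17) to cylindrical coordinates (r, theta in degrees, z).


r = sqrt((-11)^2 + (-20)^2) = 22.8254
theta = atan2(-20, -11) = 241.1892 deg
z = 17

r = 22.8254, theta = 241.1892 deg, z = 17


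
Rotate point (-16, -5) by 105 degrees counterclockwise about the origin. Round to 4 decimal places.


x' = -16*cos(105) - -5*sin(105) = 8.9707
y' = -16*sin(105) + -5*cos(105) = -14.1607

(8.9707, -14.1607)


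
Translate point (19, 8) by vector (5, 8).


Translation: (x+dx, y+dy) = (19+5, 8+8) = (24, 16)

(24, 16)


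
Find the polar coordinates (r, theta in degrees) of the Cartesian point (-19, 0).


r = sqrt((-19)^2 + 0^2) = 19
theta = atan2(0, -19) = 180 degrees

r = 19, theta = 180 degrees


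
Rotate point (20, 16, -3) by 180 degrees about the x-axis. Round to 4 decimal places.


x' = 20
y' = 16*cos(180) - -3*sin(180) = -16
z' = 16*sin(180) + -3*cos(180) = 3

(20, -16, 3)


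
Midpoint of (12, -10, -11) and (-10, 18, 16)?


Midpoint = ((12+-10)/2, (-10+18)/2, (-11+16)/2) = (1, 4, 2.5)

(1, 4, 2.5)


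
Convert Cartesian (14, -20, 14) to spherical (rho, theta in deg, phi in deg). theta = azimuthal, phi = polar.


rho = sqrt(14^2 + (-20)^2 + 14^2) = 28.1425
theta = atan2(-20, 14) = 304.992 deg
phi = acos(14/28.1425) = 60.1674 deg

rho = 28.1425, theta = 304.992 deg, phi = 60.1674 deg


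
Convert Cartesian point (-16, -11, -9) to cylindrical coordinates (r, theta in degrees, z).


r = sqrt((-16)^2 + (-11)^2) = 19.4165
theta = atan2(-11, -16) = 214.5085 deg
z = -9

r = 19.4165, theta = 214.5085 deg, z = -9


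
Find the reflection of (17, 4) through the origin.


Reflection through origin: (x, y) -> (-x, -y)
(17, 4) -> (-17, -4)

(-17, -4)


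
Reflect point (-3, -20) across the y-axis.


Reflection across y-axis: (x, y) -> (-x, y)
(-3, -20) -> (3, -20)

(3, -20)


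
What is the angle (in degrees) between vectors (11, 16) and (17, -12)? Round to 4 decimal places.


dot = 11*17 + 16*-12 = -5
|u| = 19.4165, |v| = 20.8087
cos(angle) = -0.0124
angle = 90.7091 degrees

90.7091 degrees


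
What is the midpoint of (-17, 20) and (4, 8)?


Midpoint = ((-17+4)/2, (20+8)/2) = (-6.5, 14)

(-6.5, 14)


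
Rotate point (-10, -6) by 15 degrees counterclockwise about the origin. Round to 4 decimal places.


x' = -10*cos(15) - -6*sin(15) = -8.1063
y' = -10*sin(15) + -6*cos(15) = -8.3837

(-8.1063, -8.3837)


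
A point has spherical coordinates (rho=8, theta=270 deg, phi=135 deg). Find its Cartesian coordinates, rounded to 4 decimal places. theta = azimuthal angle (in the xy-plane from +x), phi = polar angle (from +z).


x = 8 * sin(135) * cos(270) = 0
y = 8 * sin(135) * sin(270) = -5.6569
z = 8 * cos(135) = -5.6569

(0, -5.6569, -5.6569)


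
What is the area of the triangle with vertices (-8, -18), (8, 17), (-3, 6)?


Area = |x1(y2-y3) + x2(y3-y1) + x3(y1-y2)| / 2
= |-8*(17-6) + 8*(6--18) + -3*(-18-17)| / 2
= 104.5

104.5


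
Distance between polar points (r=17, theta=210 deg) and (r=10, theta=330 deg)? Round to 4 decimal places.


d = sqrt(r1^2 + r2^2 - 2*r1*r2*cos(t2-t1))
d = sqrt(17^2 + 10^2 - 2*17*10*cos(330-210)) = 23.6432

23.6432


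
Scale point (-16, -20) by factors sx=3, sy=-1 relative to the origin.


Scaling: (x*sx, y*sy) = (-16*3, -20*-1) = (-48, 20)

(-48, 20)


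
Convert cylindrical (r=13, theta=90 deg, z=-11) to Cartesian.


x = 13 * cos(90) = 0
y = 13 * sin(90) = 13
z = -11

(0, 13, -11)


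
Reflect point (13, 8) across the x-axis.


Reflection across x-axis: (x, y) -> (x, -y)
(13, 8) -> (13, -8)

(13, -8)


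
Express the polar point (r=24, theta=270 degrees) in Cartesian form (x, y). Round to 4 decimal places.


x = 24 * cos(270) = 0
y = 24 * sin(270) = -24

(0, -24)


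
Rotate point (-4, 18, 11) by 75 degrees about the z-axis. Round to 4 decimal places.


x' = -4*cos(75) - 18*sin(75) = -18.4219
y' = -4*sin(75) + 18*cos(75) = 0.795
z' = 11

(-18.4219, 0.795, 11)


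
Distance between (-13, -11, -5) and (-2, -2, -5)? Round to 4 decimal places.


d = sqrt((-2--13)^2 + (-2--11)^2 + (-5--5)^2) = 14.2127

14.2127


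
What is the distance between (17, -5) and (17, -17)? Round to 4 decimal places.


d = sqrt((17-17)^2 + (-17--5)^2) = 12

12


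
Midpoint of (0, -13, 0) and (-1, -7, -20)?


Midpoint = ((0+-1)/2, (-13+-7)/2, (0+-20)/2) = (-0.5, -10, -10)

(-0.5, -10, -10)


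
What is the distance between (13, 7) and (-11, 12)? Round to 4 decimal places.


d = sqrt((-11-13)^2 + (12-7)^2) = 24.5153

24.5153


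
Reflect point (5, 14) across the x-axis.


Reflection across x-axis: (x, y) -> (x, -y)
(5, 14) -> (5, -14)

(5, -14)


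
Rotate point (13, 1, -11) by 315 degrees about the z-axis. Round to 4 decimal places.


x' = 13*cos(315) - 1*sin(315) = 9.8995
y' = 13*sin(315) + 1*cos(315) = -8.4853
z' = -11

(9.8995, -8.4853, -11)


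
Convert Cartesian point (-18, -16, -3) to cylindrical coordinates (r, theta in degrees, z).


r = sqrt((-18)^2 + (-16)^2) = 24.0832
theta = atan2(-16, -18) = 221.6335 deg
z = -3

r = 24.0832, theta = 221.6335 deg, z = -3


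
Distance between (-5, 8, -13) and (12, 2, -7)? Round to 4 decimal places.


d = sqrt((12--5)^2 + (2-8)^2 + (-7--13)^2) = 19

19


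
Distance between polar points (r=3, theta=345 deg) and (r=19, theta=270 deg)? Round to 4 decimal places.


d = sqrt(r1^2 + r2^2 - 2*r1*r2*cos(t2-t1))
d = sqrt(3^2 + 19^2 - 2*3*19*cos(270-345)) = 18.4525

18.4525


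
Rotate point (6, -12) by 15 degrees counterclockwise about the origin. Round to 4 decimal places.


x' = 6*cos(15) - -12*sin(15) = 8.9014
y' = 6*sin(15) + -12*cos(15) = -10.0382

(8.9014, -10.0382)


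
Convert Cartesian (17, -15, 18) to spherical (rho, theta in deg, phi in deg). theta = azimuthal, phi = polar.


rho = sqrt(17^2 + (-15)^2 + 18^2) = 28.9482
theta = atan2(-15, 17) = 318.5763 deg
phi = acos(18/28.9482) = 51.5523 deg

rho = 28.9482, theta = 318.5763 deg, phi = 51.5523 deg


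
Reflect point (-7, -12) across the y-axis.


Reflection across y-axis: (x, y) -> (-x, y)
(-7, -12) -> (7, -12)

(7, -12)


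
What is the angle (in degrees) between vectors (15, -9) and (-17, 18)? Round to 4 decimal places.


dot = 15*-17 + -9*18 = -417
|u| = 17.4929, |v| = 24.7588
cos(angle) = -0.9628
angle = 164.3272 degrees

164.3272 degrees


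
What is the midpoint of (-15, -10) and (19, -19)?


Midpoint = ((-15+19)/2, (-10+-19)/2) = (2, -14.5)

(2, -14.5)


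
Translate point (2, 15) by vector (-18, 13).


Translation: (x+dx, y+dy) = (2+-18, 15+13) = (-16, 28)

(-16, 28)


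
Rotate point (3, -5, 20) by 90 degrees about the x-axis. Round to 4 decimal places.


x' = 3
y' = -5*cos(90) - 20*sin(90) = -20
z' = -5*sin(90) + 20*cos(90) = -5

(3, -20, -5)


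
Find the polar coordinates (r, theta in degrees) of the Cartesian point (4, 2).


r = sqrt(4^2 + 2^2) = 4.4721
theta = atan2(2, 4) = 26.5651 degrees

r = 4.4721, theta = 26.5651 degrees


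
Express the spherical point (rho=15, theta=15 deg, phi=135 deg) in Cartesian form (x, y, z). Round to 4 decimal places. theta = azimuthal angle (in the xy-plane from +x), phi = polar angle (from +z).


x = 15 * sin(135) * cos(15) = 10.2452
y = 15 * sin(135) * sin(15) = 2.7452
z = 15 * cos(135) = -10.6066

(10.2452, 2.7452, -10.6066)


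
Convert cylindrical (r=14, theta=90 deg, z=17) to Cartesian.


x = 14 * cos(90) = 0
y = 14 * sin(90) = 14
z = 17

(0, 14, 17)


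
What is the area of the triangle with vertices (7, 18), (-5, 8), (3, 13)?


Area = |x1(y2-y3) + x2(y3-y1) + x3(y1-y2)| / 2
= |7*(8-13) + -5*(13-18) + 3*(18-8)| / 2
= 10

10


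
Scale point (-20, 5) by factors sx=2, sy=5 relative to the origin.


Scaling: (x*sx, y*sy) = (-20*2, 5*5) = (-40, 25)

(-40, 25)


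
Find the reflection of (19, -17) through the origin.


Reflection through origin: (x, y) -> (-x, -y)
(19, -17) -> (-19, 17)

(-19, 17)


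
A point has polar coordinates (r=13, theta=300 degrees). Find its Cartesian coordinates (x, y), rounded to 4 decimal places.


x = 13 * cos(300) = 6.5
y = 13 * sin(300) = -11.2583

(6.5, -11.2583)


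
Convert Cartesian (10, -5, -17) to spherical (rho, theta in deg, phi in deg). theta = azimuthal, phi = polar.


rho = sqrt(10^2 + (-5)^2 + (-17)^2) = 20.347
theta = atan2(-5, 10) = 333.4349 deg
phi = acos(-17/20.347) = 146.6684 deg

rho = 20.347, theta = 333.4349 deg, phi = 146.6684 deg


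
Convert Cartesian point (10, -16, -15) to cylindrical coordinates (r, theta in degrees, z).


r = sqrt(10^2 + (-16)^2) = 18.868
theta = atan2(-16, 10) = 302.0054 deg
z = -15

r = 18.868, theta = 302.0054 deg, z = -15


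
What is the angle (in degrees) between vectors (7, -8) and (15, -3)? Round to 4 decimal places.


dot = 7*15 + -8*-3 = 129
|u| = 10.6301, |v| = 15.2971
cos(angle) = 0.7933
angle = 37.5041 degrees

37.5041 degrees


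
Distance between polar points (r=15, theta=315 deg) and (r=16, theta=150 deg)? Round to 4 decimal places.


d = sqrt(r1^2 + r2^2 - 2*r1*r2*cos(t2-t1))
d = sqrt(15^2 + 16^2 - 2*15*16*cos(150-315)) = 30.7351

30.7351


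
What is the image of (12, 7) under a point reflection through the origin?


Reflection through origin: (x, y) -> (-x, -y)
(12, 7) -> (-12, -7)

(-12, -7)


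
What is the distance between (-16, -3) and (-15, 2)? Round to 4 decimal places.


d = sqrt((-15--16)^2 + (2--3)^2) = 5.099

5.099


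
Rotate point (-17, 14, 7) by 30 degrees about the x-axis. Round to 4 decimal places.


x' = -17
y' = 14*cos(30) - 7*sin(30) = 8.6244
z' = 14*sin(30) + 7*cos(30) = 13.0622

(-17, 8.6244, 13.0622)


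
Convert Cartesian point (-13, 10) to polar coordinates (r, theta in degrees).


r = sqrt((-13)^2 + 10^2) = 16.4012
theta = atan2(10, -13) = 142.4314 degrees

r = 16.4012, theta = 142.4314 degrees


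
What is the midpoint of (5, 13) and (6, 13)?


Midpoint = ((5+6)/2, (13+13)/2) = (5.5, 13)

(5.5, 13)


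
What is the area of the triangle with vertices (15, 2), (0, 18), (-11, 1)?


Area = |x1(y2-y3) + x2(y3-y1) + x3(y1-y2)| / 2
= |15*(18-1) + 0*(1-2) + -11*(2-18)| / 2
= 215.5

215.5


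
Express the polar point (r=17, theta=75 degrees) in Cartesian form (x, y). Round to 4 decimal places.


x = 17 * cos(75) = 4.3999
y = 17 * sin(75) = 16.4207

(4.3999, 16.4207)


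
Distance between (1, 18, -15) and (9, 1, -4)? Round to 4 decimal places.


d = sqrt((9-1)^2 + (1-18)^2 + (-4--15)^2) = 21.7715

21.7715


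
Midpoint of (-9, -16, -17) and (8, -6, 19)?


Midpoint = ((-9+8)/2, (-16+-6)/2, (-17+19)/2) = (-0.5, -11, 1)

(-0.5, -11, 1)


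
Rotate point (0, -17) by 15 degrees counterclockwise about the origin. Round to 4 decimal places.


x' = 0*cos(15) - -17*sin(15) = 4.3999
y' = 0*sin(15) + -17*cos(15) = -16.4207

(4.3999, -16.4207)


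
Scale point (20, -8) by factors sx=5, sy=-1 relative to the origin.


Scaling: (x*sx, y*sy) = (20*5, -8*-1) = (100, 8)

(100, 8)


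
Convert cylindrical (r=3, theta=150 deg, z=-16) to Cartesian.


x = 3 * cos(150) = -2.5981
y = 3 * sin(150) = 1.5
z = -16

(-2.5981, 1.5, -16)


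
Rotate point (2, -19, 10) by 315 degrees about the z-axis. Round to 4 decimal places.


x' = 2*cos(315) - -19*sin(315) = -12.0208
y' = 2*sin(315) + -19*cos(315) = -14.8492
z' = 10

(-12.0208, -14.8492, 10)


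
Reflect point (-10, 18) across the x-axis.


Reflection across x-axis: (x, y) -> (x, -y)
(-10, 18) -> (-10, -18)

(-10, -18)


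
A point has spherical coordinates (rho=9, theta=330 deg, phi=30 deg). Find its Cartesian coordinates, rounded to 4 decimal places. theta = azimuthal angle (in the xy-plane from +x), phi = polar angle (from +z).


x = 9 * sin(30) * cos(330) = 3.8971
y = 9 * sin(30) * sin(330) = -2.25
z = 9 * cos(30) = 7.7942

(3.8971, -2.25, 7.7942)


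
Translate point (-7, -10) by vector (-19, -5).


Translation: (x+dx, y+dy) = (-7+-19, -10+-5) = (-26, -15)

(-26, -15)


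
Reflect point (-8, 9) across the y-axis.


Reflection across y-axis: (x, y) -> (-x, y)
(-8, 9) -> (8, 9)

(8, 9)


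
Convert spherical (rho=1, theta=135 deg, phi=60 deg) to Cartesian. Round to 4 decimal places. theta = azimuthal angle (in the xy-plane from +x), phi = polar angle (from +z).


x = 1 * sin(60) * cos(135) = -0.6124
y = 1 * sin(60) * sin(135) = 0.6124
z = 1 * cos(60) = 0.5

(-0.6124, 0.6124, 0.5)


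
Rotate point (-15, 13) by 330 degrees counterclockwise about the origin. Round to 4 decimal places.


x' = -15*cos(330) - 13*sin(330) = -6.4904
y' = -15*sin(330) + 13*cos(330) = 18.7583

(-6.4904, 18.7583)


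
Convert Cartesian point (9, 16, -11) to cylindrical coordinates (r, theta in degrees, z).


r = sqrt(9^2 + 16^2) = 18.3576
theta = atan2(16, 9) = 60.6422 deg
z = -11

r = 18.3576, theta = 60.6422 deg, z = -11


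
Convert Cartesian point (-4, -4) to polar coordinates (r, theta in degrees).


r = sqrt((-4)^2 + (-4)^2) = 5.6569
theta = atan2(-4, -4) = 225 degrees

r = 5.6569, theta = 225 degrees


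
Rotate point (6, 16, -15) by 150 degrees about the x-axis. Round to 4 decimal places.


x' = 6
y' = 16*cos(150) - -15*sin(150) = -6.3564
z' = 16*sin(150) + -15*cos(150) = 20.9904

(6, -6.3564, 20.9904)


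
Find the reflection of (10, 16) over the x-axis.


Reflection across x-axis: (x, y) -> (x, -y)
(10, 16) -> (10, -16)

(10, -16)


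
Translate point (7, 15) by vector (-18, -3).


Translation: (x+dx, y+dy) = (7+-18, 15+-3) = (-11, 12)

(-11, 12)


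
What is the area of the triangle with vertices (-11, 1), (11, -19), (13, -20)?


Area = |x1(y2-y3) + x2(y3-y1) + x3(y1-y2)| / 2
= |-11*(-19--20) + 11*(-20-1) + 13*(1--19)| / 2
= 9

9


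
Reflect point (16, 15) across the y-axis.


Reflection across y-axis: (x, y) -> (-x, y)
(16, 15) -> (-16, 15)

(-16, 15)


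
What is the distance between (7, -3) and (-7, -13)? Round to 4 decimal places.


d = sqrt((-7-7)^2 + (-13--3)^2) = 17.2047

17.2047


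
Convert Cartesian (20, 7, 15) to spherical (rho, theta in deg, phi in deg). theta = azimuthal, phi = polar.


rho = sqrt(20^2 + 7^2 + 15^2) = 25.9615
theta = atan2(7, 20) = 19.29 deg
phi = acos(15/25.9615) = 54.7056 deg

rho = 25.9615, theta = 19.29 deg, phi = 54.7056 deg


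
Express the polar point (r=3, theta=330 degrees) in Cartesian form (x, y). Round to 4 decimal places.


x = 3 * cos(330) = 2.5981
y = 3 * sin(330) = -1.5

(2.5981, -1.5)


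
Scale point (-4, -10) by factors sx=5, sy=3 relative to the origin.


Scaling: (x*sx, y*sy) = (-4*5, -10*3) = (-20, -30)

(-20, -30)


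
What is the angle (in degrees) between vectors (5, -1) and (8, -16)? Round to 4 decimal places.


dot = 5*8 + -1*-16 = 56
|u| = 5.099, |v| = 17.8885
cos(angle) = 0.6139
angle = 52.125 degrees

52.125 degrees


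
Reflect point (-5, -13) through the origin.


Reflection through origin: (x, y) -> (-x, -y)
(-5, -13) -> (5, 13)

(5, 13)


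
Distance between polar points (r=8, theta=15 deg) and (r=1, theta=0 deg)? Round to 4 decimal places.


d = sqrt(r1^2 + r2^2 - 2*r1*r2*cos(t2-t1))
d = sqrt(8^2 + 1^2 - 2*8*1*cos(0-15)) = 7.0388

7.0388


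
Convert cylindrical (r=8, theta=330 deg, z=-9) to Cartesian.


x = 8 * cos(330) = 6.9282
y = 8 * sin(330) = -4
z = -9

(6.9282, -4, -9)


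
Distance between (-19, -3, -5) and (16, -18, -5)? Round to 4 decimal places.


d = sqrt((16--19)^2 + (-18--3)^2 + (-5--5)^2) = 38.0789

38.0789


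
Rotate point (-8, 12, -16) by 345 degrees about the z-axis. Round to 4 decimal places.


x' = -8*cos(345) - 12*sin(345) = -4.6216
y' = -8*sin(345) + 12*cos(345) = 13.6617
z' = -16

(-4.6216, 13.6617, -16)


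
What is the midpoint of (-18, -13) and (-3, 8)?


Midpoint = ((-18+-3)/2, (-13+8)/2) = (-10.5, -2.5)

(-10.5, -2.5)


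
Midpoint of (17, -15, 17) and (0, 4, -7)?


Midpoint = ((17+0)/2, (-15+4)/2, (17+-7)/2) = (8.5, -5.5, 5)

(8.5, -5.5, 5)


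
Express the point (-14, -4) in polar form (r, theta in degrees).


r = sqrt((-14)^2 + (-4)^2) = 14.5602
theta = atan2(-4, -14) = 195.9454 degrees

r = 14.5602, theta = 195.9454 degrees


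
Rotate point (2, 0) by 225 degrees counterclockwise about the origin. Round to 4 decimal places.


x' = 2*cos(225) - 0*sin(225) = -1.4142
y' = 2*sin(225) + 0*cos(225) = -1.4142

(-1.4142, -1.4142)


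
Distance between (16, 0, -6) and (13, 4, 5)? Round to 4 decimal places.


d = sqrt((13-16)^2 + (4-0)^2 + (5--6)^2) = 12.083

12.083


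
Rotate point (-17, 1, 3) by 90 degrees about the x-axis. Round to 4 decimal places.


x' = -17
y' = 1*cos(90) - 3*sin(90) = -3
z' = 1*sin(90) + 3*cos(90) = 1

(-17, -3, 1)


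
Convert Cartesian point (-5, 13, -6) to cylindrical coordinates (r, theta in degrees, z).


r = sqrt((-5)^2 + 13^2) = 13.9284
theta = atan2(13, -5) = 111.0375 deg
z = -6

r = 13.9284, theta = 111.0375 deg, z = -6


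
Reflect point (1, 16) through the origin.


Reflection through origin: (x, y) -> (-x, -y)
(1, 16) -> (-1, -16)

(-1, -16)


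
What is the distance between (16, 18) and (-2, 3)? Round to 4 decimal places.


d = sqrt((-2-16)^2 + (3-18)^2) = 23.4307

23.4307


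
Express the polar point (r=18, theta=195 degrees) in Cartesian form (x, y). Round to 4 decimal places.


x = 18 * cos(195) = -17.3867
y = 18 * sin(195) = -4.6587

(-17.3867, -4.6587)


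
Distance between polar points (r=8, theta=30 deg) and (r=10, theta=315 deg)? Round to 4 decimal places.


d = sqrt(r1^2 + r2^2 - 2*r1*r2*cos(t2-t1))
d = sqrt(8^2 + 10^2 - 2*8*10*cos(315-30)) = 11.072

11.072


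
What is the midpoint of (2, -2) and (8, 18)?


Midpoint = ((2+8)/2, (-2+18)/2) = (5, 8)

(5, 8)


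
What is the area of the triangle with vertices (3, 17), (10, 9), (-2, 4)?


Area = |x1(y2-y3) + x2(y3-y1) + x3(y1-y2)| / 2
= |3*(9-4) + 10*(4-17) + -2*(17-9)| / 2
= 65.5

65.5


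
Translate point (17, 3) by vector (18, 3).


Translation: (x+dx, y+dy) = (17+18, 3+3) = (35, 6)

(35, 6)


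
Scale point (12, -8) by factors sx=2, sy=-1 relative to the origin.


Scaling: (x*sx, y*sy) = (12*2, -8*-1) = (24, 8)

(24, 8)


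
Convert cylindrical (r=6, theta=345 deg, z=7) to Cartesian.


x = 6 * cos(345) = 5.7956
y = 6 * sin(345) = -1.5529
z = 7

(5.7956, -1.5529, 7)


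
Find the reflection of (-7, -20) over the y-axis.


Reflection across y-axis: (x, y) -> (-x, y)
(-7, -20) -> (7, -20)

(7, -20)


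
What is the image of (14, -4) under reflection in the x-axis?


Reflection across x-axis: (x, y) -> (x, -y)
(14, -4) -> (14, 4)

(14, 4)


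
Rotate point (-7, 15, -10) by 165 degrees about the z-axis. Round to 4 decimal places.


x' = -7*cos(165) - 15*sin(165) = 2.8792
y' = -7*sin(165) + 15*cos(165) = -16.3006
z' = -10

(2.8792, -16.3006, -10)


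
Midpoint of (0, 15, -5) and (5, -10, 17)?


Midpoint = ((0+5)/2, (15+-10)/2, (-5+17)/2) = (2.5, 2.5, 6)

(2.5, 2.5, 6)


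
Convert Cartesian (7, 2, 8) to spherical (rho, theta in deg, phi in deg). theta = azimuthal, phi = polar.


rho = sqrt(7^2 + 2^2 + 8^2) = 10.8167
theta = atan2(2, 7) = 15.9454 deg
phi = acos(8/10.8167) = 42.3026 deg

rho = 10.8167, theta = 15.9454 deg, phi = 42.3026 deg


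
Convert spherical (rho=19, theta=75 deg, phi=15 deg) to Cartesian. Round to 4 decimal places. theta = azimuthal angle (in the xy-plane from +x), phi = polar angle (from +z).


x = 19 * sin(15) * cos(75) = 1.2728
y = 19 * sin(15) * sin(75) = 4.75
z = 19 * cos(15) = 18.3526

(1.2728, 4.75, 18.3526)


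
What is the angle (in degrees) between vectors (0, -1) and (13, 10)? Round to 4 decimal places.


dot = 0*13 + -1*10 = -10
|u| = 1, |v| = 16.4012
cos(angle) = -0.6097
angle = 127.5686 degrees

127.5686 degrees


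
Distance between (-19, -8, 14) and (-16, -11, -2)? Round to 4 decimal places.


d = sqrt((-16--19)^2 + (-11--8)^2 + (-2-14)^2) = 16.5529

16.5529


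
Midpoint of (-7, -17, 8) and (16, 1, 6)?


Midpoint = ((-7+16)/2, (-17+1)/2, (8+6)/2) = (4.5, -8, 7)

(4.5, -8, 7)


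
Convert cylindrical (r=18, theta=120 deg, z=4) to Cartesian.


x = 18 * cos(120) = -9
y = 18 * sin(120) = 15.5885
z = 4

(-9, 15.5885, 4)


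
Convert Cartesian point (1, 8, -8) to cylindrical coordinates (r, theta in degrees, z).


r = sqrt(1^2 + 8^2) = 8.0623
theta = atan2(8, 1) = 82.875 deg
z = -8

r = 8.0623, theta = 82.875 deg, z = -8


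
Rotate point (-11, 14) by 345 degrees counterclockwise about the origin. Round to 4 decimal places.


x' = -11*cos(345) - 14*sin(345) = -7.0017
y' = -11*sin(345) + 14*cos(345) = 16.37

(-7.0017, 16.37)


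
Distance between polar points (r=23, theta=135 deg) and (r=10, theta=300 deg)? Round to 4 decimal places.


d = sqrt(r1^2 + r2^2 - 2*r1*r2*cos(t2-t1))
d = sqrt(23^2 + 10^2 - 2*23*10*cos(300-135)) = 32.7617

32.7617


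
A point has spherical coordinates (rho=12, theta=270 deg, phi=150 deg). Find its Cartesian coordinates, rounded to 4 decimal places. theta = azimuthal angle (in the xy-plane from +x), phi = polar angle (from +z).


x = 12 * sin(150) * cos(270) = 0
y = 12 * sin(150) * sin(270) = -6
z = 12 * cos(150) = -10.3923

(0, -6, -10.3923)


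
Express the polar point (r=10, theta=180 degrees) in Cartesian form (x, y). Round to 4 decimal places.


x = 10 * cos(180) = -10
y = 10 * sin(180) = 0

(-10, 0)


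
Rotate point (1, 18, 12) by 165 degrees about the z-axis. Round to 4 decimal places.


x' = 1*cos(165) - 18*sin(165) = -5.6247
y' = 1*sin(165) + 18*cos(165) = -17.1278
z' = 12

(-5.6247, -17.1278, 12)


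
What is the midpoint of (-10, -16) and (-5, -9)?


Midpoint = ((-10+-5)/2, (-16+-9)/2) = (-7.5, -12.5)

(-7.5, -12.5)


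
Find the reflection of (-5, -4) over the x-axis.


Reflection across x-axis: (x, y) -> (x, -y)
(-5, -4) -> (-5, 4)

(-5, 4)


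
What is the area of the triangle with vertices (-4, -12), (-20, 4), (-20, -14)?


Area = |x1(y2-y3) + x2(y3-y1) + x3(y1-y2)| / 2
= |-4*(4--14) + -20*(-14--12) + -20*(-12-4)| / 2
= 144

144


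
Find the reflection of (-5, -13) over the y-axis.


Reflection across y-axis: (x, y) -> (-x, y)
(-5, -13) -> (5, -13)

(5, -13)


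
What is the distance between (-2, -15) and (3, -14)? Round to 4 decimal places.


d = sqrt((3--2)^2 + (-14--15)^2) = 5.099

5.099


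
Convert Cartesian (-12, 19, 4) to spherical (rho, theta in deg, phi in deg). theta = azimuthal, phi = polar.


rho = sqrt((-12)^2 + 19^2 + 4^2) = 22.8254
theta = atan2(19, -12) = 122.2756 deg
phi = acos(4/22.8254) = 79.9072 deg

rho = 22.8254, theta = 122.2756 deg, phi = 79.9072 deg


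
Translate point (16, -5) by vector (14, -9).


Translation: (x+dx, y+dy) = (16+14, -5+-9) = (30, -14)

(30, -14)


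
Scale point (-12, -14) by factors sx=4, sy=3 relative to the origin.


Scaling: (x*sx, y*sy) = (-12*4, -14*3) = (-48, -42)

(-48, -42)
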